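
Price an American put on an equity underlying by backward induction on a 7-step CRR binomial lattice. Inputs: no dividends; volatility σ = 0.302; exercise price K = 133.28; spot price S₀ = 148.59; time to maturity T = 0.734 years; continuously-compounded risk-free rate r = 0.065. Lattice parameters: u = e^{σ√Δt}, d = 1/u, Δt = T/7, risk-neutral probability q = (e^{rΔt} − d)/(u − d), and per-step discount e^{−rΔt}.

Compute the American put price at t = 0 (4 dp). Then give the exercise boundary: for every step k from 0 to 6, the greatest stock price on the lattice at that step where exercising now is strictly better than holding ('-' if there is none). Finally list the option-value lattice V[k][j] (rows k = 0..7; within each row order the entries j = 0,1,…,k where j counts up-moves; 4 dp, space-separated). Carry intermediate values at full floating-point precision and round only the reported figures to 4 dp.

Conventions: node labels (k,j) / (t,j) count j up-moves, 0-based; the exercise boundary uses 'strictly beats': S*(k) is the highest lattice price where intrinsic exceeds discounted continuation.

params: Δt=0.10486 u=1.10273 d=0.90684 q=0.51048 e^(-rΔt)=0.99321
t_7 payoffs: 58.3434 42.1554 22.4704 0.0000 0.0000 0.0000 0.0000 0.0000
t_6: node(6,0) S=82.6352 payoff=50.6448 vs cont=49.7395 → 50.6448 [stop]  node(6,1) S=100.4862 payoff=32.7938 vs cont=31.8885 → 32.7938 [stop]  node(6,2) S=122.1935 payoff=11.0865 vs cont=10.9250 → 11.0865 [stop]  node(6,3) S=148.5900 payoff=0.0000 vs cont=0.0000 → 0.0000 [wait]  node(6,4) S=180.6888 payoff=0.0000 vs cont=0.0000 → 0.0000 [wait]  node(6,5) S=219.7216 payoff=0.0000 vs cont=0.0000 → 0.0000 [wait]  node(6,6) S=267.1864 payoff=0.0000 vs cont=0.0000 → 0.0000 [wait]  ⇒ S*(6)=122.1935
t_5: node(5,0) S=91.1246 payoff=42.1554 vs cont=41.2501 → 42.1554 [stop]  node(5,1) S=110.8096 payoff=22.4704 vs cont=21.5651 → 22.4704 [stop]  node(5,2) S=134.7469 payoff=0.0000 vs cont=5.3902 → 5.3902 [wait]  node(5,3) S=163.8553 payoff=0.0000 vs cont=0.0000 → 0.0000 [wait]  node(5,4) S=199.2517 payoff=0.0000 vs cont=0.0000 → 0.0000 [wait]  node(5,5) S=242.2945 payoff=0.0000 vs cont=0.0000 → 0.0000 [wait]  ⇒ S*(5)=110.8096
t_4: node(4,0) S=100.4862 payoff=32.7938 vs cont=31.8885 → 32.7938 [stop]  node(4,1) S=122.1935 payoff=11.0865 vs cont=13.6579 → 13.6579 [wait]  node(4,2) S=148.5900 payoff=0.0000 vs cont=2.6207 → 2.6207 [wait]  node(4,3) S=180.6888 payoff=0.0000 vs cont=0.0000 → 0.0000 [wait]  node(4,4) S=219.7216 payoff=0.0000 vs cont=0.0000 → 0.0000 [wait]  ⇒ S*(4)=100.4862
t_3: node(3,0) S=110.8096 payoff=22.4704 vs cont=22.8688 → 22.8688 [wait]  node(3,1) S=134.7469 payoff=0.0000 vs cont=7.9691 → 7.9691 [wait]  node(3,2) S=163.8553 payoff=0.0000 vs cont=1.2741 → 1.2741 [wait]  node(3,3) S=199.2517 payoff=0.0000 vs cont=0.0000 → 0.0000 [wait]  ⇒ S*(3)=-
t_2: node(2,0) S=122.1935 payoff=11.0865 vs cont=15.1591 → 15.1591 [wait]  node(2,1) S=148.5900 payoff=0.0000 vs cont=4.5205 → 4.5205 [wait]  node(2,2) S=180.6888 payoff=0.0000 vs cont=0.6195 → 0.6195 [wait]  ⇒ S*(2)=-
t_1: node(1,0) S=134.7469 payoff=0.0000 vs cont=9.6622 → 9.6622 [wait]  node(1,1) S=163.8553 payoff=0.0000 vs cont=2.5119 → 2.5119 [wait]  ⇒ S*(1)=-
t_0: node(0,0) S=148.5900 payoff=0.0000 vs cont=5.9713 → 5.9713 [wait]  ⇒ S*(0)=-

price = 5.9713
boundary = - - - - 100.4862 110.8096 122.1935
tree:
5.9713
9.6622 2.5119
15.1591 4.5205 0.6195
22.8688 7.9691 1.2741 0.0000
32.7938 13.6579 2.6207 0.0000 0.0000
42.1554 22.4704 5.3902 0.0000 0.0000 0.0000
50.6448 32.7938 11.0865 0.0000 0.0000 0.0000 0.0000
58.3434 42.1554 22.4704 0.0000 0.0000 0.0000 0.0000 0.0000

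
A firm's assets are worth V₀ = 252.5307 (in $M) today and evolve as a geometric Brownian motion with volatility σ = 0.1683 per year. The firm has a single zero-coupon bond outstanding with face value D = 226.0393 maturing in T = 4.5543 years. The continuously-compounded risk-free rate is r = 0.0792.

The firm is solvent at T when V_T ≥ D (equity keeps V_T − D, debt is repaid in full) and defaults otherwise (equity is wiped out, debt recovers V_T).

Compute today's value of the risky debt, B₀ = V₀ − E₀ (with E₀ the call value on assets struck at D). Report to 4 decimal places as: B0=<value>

B0=154.4530

Work the structural quantities from V₀ = 252.5307 against face 226.0393:
d₁ = [ln(V₀/D) + (r + σ²/2)T] / (σ√T)
   = [ln(252.5307/226.0393) + (0.0792 + 0.5·0.1683²)·4.5543] / (0.1683·√4.5543)
   = [0.110824 + 0.425201] / 0.359166 = 1.492415
d₂ = d₁ − σ√T = 1.492415 − 0.359166 = 1.133250
N(d₁) = 0.932205,  N(d₂) = 0.871445,  e^(−rT) = 0.697188
E₀ = V₀·N(d₁) − D·e^(−rT)·N(d₂)
   = 252.5307·0.932205 − 226.0393·0.697188·0.871445 = 98.077691
B₀ = V₀ − E₀ = 252.5307 − 98.077691 = 154.453009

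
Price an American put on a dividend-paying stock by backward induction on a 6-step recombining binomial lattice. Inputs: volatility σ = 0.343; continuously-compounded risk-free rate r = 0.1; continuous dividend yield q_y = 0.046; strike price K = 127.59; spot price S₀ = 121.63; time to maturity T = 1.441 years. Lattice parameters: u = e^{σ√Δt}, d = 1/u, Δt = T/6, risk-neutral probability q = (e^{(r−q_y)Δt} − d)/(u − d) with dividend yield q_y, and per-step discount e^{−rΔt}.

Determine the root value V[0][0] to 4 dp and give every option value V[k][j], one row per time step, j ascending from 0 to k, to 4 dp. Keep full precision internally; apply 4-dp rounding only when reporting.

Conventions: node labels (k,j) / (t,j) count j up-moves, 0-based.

Δt=0.24017, u=1.18305, d=0.84527, q=0.49672, disc=e^(-rΔt)=0.97627
k=6 terminal: V=max(K-S,0) → 83.2262 65.4984 40.6866 5.9600 0.0000 0.0000 0.0000
k=5: j=0 S=52.4845 intr=75.1055 cont=72.6544 V=75.1055[EX]; j=1 S=73.4573 intr=54.1327 cont=51.9120 V=54.1327[EX]; j=2 S=102.8108 intr=24.7792 cont=22.8810 V=24.7792[EX]; j=3 S=143.8940 intr=0.0000 cont=2.9284 V=2.9284[hold]; j=4 S=201.3941 intr=0.0000 cont=0.0000 V=0.0000[hold]; j=5 S=281.8712 intr=0.0000 cont=0.0000 V=0.0000[hold]
k=4: j=0 S=62.0916 intr=65.4984 cont=63.1528 V=65.4984[EX]; j=1 S=86.9034 intr=40.6866 cont=38.6136 V=40.6866[EX]; j=2 S=121.6300 intr=5.9600 cont=13.5950 V=13.5950[hold]; j=3 S=170.2334 intr=0.0000 cont=1.4388 V=1.4388[hold]; j=4 S=238.2587 intr=0.0000 cont=0.0000 V=0.0000[hold]
k=3: j=0 S=73.4573 intr=54.1327 cont=51.9120 V=54.1327[EX]; j=1 S=102.8108 intr=24.7792 cont=26.5835 V=26.5835[hold]; j=2 S=143.8940 intr=0.0000 cont=7.3774 V=7.3774[hold]; j=3 S=201.3941 intr=0.0000 cont=0.7069 V=0.7069[hold]
k=2: j=0 S=86.9034 intr=40.6866 cont=39.4886 V=40.6866[EX]; j=1 S=121.6300 intr=5.9600 cont=16.6390 V=16.6390[hold]; j=2 S=170.2334 intr=0.0000 cont=3.9676 V=3.9676[hold]
k=1: j=0 S=102.8108 intr=24.7792 cont=28.0596 V=28.0596[hold]; j=1 S=143.8940 intr=0.0000 cont=10.0993 V=10.0993[hold]
k=0: j=0 S=121.6300 intr=5.9600 cont=18.6842 V=18.6842[hold]

price = 18.6842
tree:
18.6842
28.0596 10.0993
40.6866 16.6390 3.9676
54.1327 26.5835 7.3774 0.7069
65.4984 40.6866 13.5950 1.4388 0.0000
75.1055 54.1327 24.7792 2.9284 0.0000 0.0000
83.2262 65.4984 40.6866 5.9600 0.0000 0.0000 0.0000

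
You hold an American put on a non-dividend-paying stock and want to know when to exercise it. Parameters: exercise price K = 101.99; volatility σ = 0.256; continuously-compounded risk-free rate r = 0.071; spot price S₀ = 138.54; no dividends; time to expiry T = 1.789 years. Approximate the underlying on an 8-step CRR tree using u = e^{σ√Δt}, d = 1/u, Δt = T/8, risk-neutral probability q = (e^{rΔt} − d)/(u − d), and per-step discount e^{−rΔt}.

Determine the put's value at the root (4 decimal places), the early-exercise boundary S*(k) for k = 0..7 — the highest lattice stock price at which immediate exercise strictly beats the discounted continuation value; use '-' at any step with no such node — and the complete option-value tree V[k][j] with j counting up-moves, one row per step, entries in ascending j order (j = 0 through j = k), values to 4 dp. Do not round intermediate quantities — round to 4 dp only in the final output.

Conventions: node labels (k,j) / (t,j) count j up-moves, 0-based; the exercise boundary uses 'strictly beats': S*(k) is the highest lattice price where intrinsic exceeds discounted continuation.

params: Δt=0.22362 u=1.12869 d=0.88598 q=0.53571 e^(-rΔt)=0.98425
t_8 payoffs: 49.3919 34.9828 16.6264 0.0000 0.0000 0.0000 0.0000 0.0000 0.0000
t_7: node(7,0) S=59.3671 payoff=42.6229 vs cont=41.0164 → 42.6229 [stop]  node(7,1) S=75.6305 payoff=26.3595 vs cont=24.7529 → 26.3595 [stop]  node(7,2) S=96.3492 payoff=5.6408 vs cont=7.5979 → 7.5979 [wait]  node(7,3) S=122.7438 payoff=0.0000 vs cont=0.0000 → 0.0000 [wait]  node(7,4) S=156.3691 payoff=0.0000 vs cont=0.0000 → 0.0000 [wait]  node(7,5) S=199.2058 payoff=0.0000 vs cont=0.0000 → 0.0000 [wait]  node(7,6) S=253.7776 payoff=0.0000 vs cont=0.0000 → 0.0000 [wait]  node(7,7) S=323.2992 payoff=0.0000 vs cont=0.0000 → 0.0000 [wait]  ⇒ S*(7)=75.6305
t_6: node(6,0) S=67.0072 payoff=34.9828 vs cont=33.3763 → 34.9828 [stop]  node(6,1) S=85.3636 payoff=16.6264 vs cont=16.0518 → 16.6264 [stop]  node(6,2) S=108.7487 payoff=0.0000 vs cont=3.4720 → 3.4720 [wait]  node(6,3) S=138.5400 payoff=0.0000 vs cont=0.0000 → 0.0000 [wait]  node(6,4) S=176.4926 payoff=0.0000 vs cont=0.0000 → 0.0000 [wait]  node(6,5) S=224.8421 payoff=0.0000 vs cont=0.0000 → 0.0000 [wait]  node(6,6) S=286.4369 payoff=0.0000 vs cont=0.0000 → 0.0000 [wait]  ⇒ S*(6)=85.3636
t_5: node(5,0) S=75.6305 payoff=26.3595 vs cont=24.7529 → 26.3595 [stop]  node(5,1) S=96.3492 payoff=5.6408 vs cont=9.4286 → 9.4286 [wait]  node(5,2) S=122.7438 payoff=0.0000 vs cont=1.5866 → 1.5866 [wait]  node(5,3) S=156.3691 payoff=0.0000 vs cont=0.0000 → 0.0000 [wait]  node(5,4) S=199.2058 payoff=0.0000 vs cont=0.0000 → 0.0000 [wait]  node(5,5) S=253.7776 payoff=0.0000 vs cont=0.0000 → 0.0000 [wait]  ⇒ S*(5)=75.6305
t_4: node(4,0) S=85.3636 payoff=16.6264 vs cont=17.0171 → 17.0171 [wait]  node(4,1) S=108.7487 payoff=0.0000 vs cont=5.1452 → 5.1452 [wait]  node(4,2) S=138.5400 payoff=0.0000 vs cont=0.7251 → 0.7251 [wait]  node(4,3) S=176.4926 payoff=0.0000 vs cont=0.0000 → 0.0000 [wait]  node(4,4) S=224.8421 payoff=0.0000 vs cont=0.0000 → 0.0000 [wait]  ⇒ S*(4)=-
t_3: node(3,0) S=96.3492 payoff=5.6408 vs cont=10.4893 → 10.4893 [wait]  node(3,1) S=122.7438 payoff=0.0000 vs cont=2.7335 → 2.7335 [wait]  node(3,2) S=156.3691 payoff=0.0000 vs cont=0.3313 → 0.3313 [wait]  node(3,3) S=199.2058 payoff=0.0000 vs cont=0.0000 → 0.0000 [wait]  ⇒ S*(3)=-
t_2: node(2,0) S=108.7487 payoff=0.0000 vs cont=6.2347 → 6.2347 [wait]  node(2,1) S=138.5400 payoff=0.0000 vs cont=1.4239 → 1.4239 [wait]  node(2,2) S=176.4926 payoff=0.0000 vs cont=0.1514 → 0.1514 [wait]  ⇒ S*(2)=-
t_1: node(1,0) S=122.7438 payoff=0.0000 vs cont=3.5999 → 3.5999 [wait]  node(1,1) S=156.3691 payoff=0.0000 vs cont=0.7305 → 0.7305 [wait]  ⇒ S*(1)=-
t_0: node(0,0) S=138.5400 payoff=0.0000 vs cont=2.0302 → 2.0302 [wait]  ⇒ S*(0)=-

price = 2.0302
boundary = - - - - - 75.6305 85.3636 75.6305
tree:
2.0302
3.5999 0.7305
6.2347 1.4239 0.1514
10.4893 2.7335 0.3313 0.0000
17.0171 5.1452 0.7251 0.0000 0.0000
26.3595 9.4286 1.5866 0.0000 0.0000 0.0000
34.9828 16.6264 3.4720 0.0000 0.0000 0.0000 0.0000
42.6229 26.3595 7.5979 0.0000 0.0000 0.0000 0.0000 0.0000
49.3919 34.9828 16.6264 0.0000 0.0000 0.0000 0.0000 0.0000 0.0000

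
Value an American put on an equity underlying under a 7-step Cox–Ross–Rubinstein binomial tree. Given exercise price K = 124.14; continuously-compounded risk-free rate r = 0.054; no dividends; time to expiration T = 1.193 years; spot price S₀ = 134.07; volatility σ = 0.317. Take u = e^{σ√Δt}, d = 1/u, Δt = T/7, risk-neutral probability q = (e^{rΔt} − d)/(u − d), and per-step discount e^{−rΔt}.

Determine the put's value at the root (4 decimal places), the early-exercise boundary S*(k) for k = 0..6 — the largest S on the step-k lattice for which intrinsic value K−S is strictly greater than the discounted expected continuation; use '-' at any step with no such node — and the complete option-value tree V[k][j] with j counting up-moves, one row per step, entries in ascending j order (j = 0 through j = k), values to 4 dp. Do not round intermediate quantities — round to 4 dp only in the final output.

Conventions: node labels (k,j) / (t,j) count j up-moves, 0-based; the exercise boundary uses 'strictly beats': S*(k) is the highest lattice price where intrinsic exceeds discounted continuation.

price = 10.6470
boundary = - - - 90.5372 79.4314 90.5372 103.1958
tree:
10.6470
16.1469 5.3989
23.7371 8.9309 2.0021
33.6028 14.4083 3.6734 0.3846
44.7086 22.4992 6.6646 0.7802 0.0000
54.4521 33.6028 11.9224 1.5829 0.0000 0.0000
63.0004 44.7086 20.9442 3.2116 0.0000 0.0000 0.0000
70.5001 54.4521 33.6028 6.5158 0.0000 0.0000 0.0000 0.0000

Δt=0.17043, u=1.13982, d=0.87733, q=0.50255, disc=e^(-rΔt)=0.99084
k=7 terminal: V=max(K-S,0) → 70.5001 54.4521 33.6028 6.5158 0.0000 0.0000 0.0000 0.0000
k=6: j=0 S=61.1396 intr=63.0004 cont=61.8632 V=63.0004[EX]; j=1 S=79.4314 intr=44.7086 cont=43.5714 V=44.7086[EX]; j=2 S=103.1958 intr=20.9442 cont=19.8070 V=20.9442[EX]; j=3 S=134.0700 intr=0.0000 cont=3.2116 V=3.2116[hold]; j=4 S=174.1812 intr=0.0000 cont=0.0000 V=0.0000[hold]; j=5 S=226.2930 intr=0.0000 cont=0.0000 V=0.0000[hold]; j=6 S=293.9955 intr=0.0000 cont=0.0000 V=0.0000[hold]  S*(6)=103.1958
k=5: j=0 S=69.6879 intr=54.4521 cont=53.3149 V=54.4521[EX]; j=1 S=90.5372 intr=33.6028 cont=32.4656 V=33.6028[EX]; j=2 S=117.6242 intr=6.5158 cont=11.9224 V=11.9224[hold]; j=3 S=152.8152 intr=0.0000 cont=1.5829 V=1.5829[hold]; j=4 S=198.5346 intr=0.0000 cont=0.0000 V=0.0000[hold]; j=5 S=257.9324 intr=0.0000 cont=0.0000 V=0.0000[hold]  S*(5)=90.5372
k=4: j=0 S=79.4314 intr=44.7086 cont=43.5714 V=44.7086[EX]; j=1 S=103.1958 intr=20.9442 cont=22.4992 V=22.4992[hold]; j=2 S=134.0700 intr=0.0000 cont=6.6646 V=6.6646[hold]; j=3 S=174.1812 intr=0.0000 cont=0.7802 V=0.7802[hold]; j=4 S=226.2930 intr=0.0000 cont=0.0000 V=0.0000[hold]  S*(4)=79.4314
k=3: j=0 S=90.5372 intr=33.6028 cont=33.2399 V=33.6028[EX]; j=1 S=117.6242 intr=6.5158 cont=14.4083 V=14.4083[hold]; j=2 S=152.8152 intr=0.0000 cont=3.6734 V=3.6734[hold]; j=3 S=198.5346 intr=0.0000 cont=0.3846 V=0.3846[hold]  S*(3)=90.5372
k=2: j=0 S=103.1958 intr=20.9442 cont=23.7371 V=23.7371[hold]; j=1 S=134.0700 intr=0.0000 cont=8.9309 V=8.9309[hold]; j=2 S=174.1812 intr=0.0000 cont=2.0021 V=2.0021[hold]  S*(2)=-
k=1: j=0 S=117.6242 intr=6.5158 cont=16.1469 V=16.1469[hold]; j=1 S=152.8152 intr=0.0000 cont=5.3989 V=5.3989[hold]  S*(1)=-
k=0: j=0 S=134.0700 intr=0.0000 cont=10.6470 V=10.6470[hold]  S*(0)=-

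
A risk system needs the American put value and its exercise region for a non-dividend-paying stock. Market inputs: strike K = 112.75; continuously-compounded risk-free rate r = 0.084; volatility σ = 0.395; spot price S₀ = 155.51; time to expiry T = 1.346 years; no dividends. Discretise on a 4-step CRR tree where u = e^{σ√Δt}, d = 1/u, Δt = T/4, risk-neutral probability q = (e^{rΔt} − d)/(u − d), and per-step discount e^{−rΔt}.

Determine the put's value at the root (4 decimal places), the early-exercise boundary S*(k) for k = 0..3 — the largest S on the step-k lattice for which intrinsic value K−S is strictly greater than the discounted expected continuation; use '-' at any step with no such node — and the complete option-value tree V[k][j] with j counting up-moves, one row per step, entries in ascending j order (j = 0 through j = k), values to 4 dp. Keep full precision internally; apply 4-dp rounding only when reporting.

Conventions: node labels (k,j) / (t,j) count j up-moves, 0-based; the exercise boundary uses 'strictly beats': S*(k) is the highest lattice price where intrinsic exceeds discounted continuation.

Δt=0.33650, u=1.25751, d=0.79522, q=0.50498, disc=e^(-rΔt)=0.97213
k=4 terminal: V=max(K-S,0) → 50.5613 14.4089 0.0000 0.0000 0.0000
k=3: j=0 S=78.2030 intr=34.5470 cont=31.4046 V=34.5470[EX]; j=1 S=123.6650 intr=0.0000 cont=6.9339 V=6.9339[hold]; j=2 S=195.5555 intr=0.0000 cont=0.0000 V=0.0000[hold]; j=3 S=309.2383 intr=0.0000 cont=0.0000 V=0.0000[hold]  S*(3)=78.2030
k=2: j=0 S=98.3411 intr=14.4089 cont=20.0287 V=20.0287[hold]; j=1 S=155.5100 intr=0.0000 cont=3.3367 V=3.3367[hold]; j=2 S=245.9131 intr=0.0000 cont=0.0000 V=0.0000[hold]  S*(2)=-
k=1: j=0 S=123.6650 intr=0.0000 cont=11.2763 V=11.2763[hold]; j=1 S=195.5555 intr=0.0000 cont=1.6057 V=1.6057[hold]  S*(1)=-
k=0: j=0 S=155.5100 intr=0.0000 cont=6.2146 V=6.2146[hold]  S*(0)=-

price = 6.2146
boundary = - - - 78.2030
tree:
6.2146
11.2763 1.6057
20.0287 3.3367 0.0000
34.5470 6.9339 0.0000 0.0000
50.5613 14.4089 0.0000 0.0000 0.0000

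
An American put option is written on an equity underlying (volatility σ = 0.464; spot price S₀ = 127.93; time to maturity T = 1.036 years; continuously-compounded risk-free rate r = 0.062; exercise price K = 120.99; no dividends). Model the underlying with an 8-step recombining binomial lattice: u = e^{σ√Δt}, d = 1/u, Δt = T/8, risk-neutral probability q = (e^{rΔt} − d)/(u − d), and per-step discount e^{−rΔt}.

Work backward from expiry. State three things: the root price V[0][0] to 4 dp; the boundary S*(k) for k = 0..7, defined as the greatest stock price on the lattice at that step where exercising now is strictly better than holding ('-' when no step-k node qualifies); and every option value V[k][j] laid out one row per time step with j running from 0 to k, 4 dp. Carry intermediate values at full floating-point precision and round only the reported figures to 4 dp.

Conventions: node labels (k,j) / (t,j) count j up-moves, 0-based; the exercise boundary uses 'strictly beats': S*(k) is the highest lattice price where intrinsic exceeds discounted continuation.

Δt=0.12950  u=1.18173  d=0.84622  q=0.48238  discount=0.99200
step 8 (expiry): payoffs max(K−S,0) = 87.3512 74.0143 55.3896 29.3808 0.0000 0.0000 0.0000 0.0000 0.0000
step 7: (k=7,j=0): S=39.7518, K−S=81.2382, hold=80.2707 ⇒ V=81.2382 exercise | (k=7,j=1): S=55.5124, K−S=65.4776, hold=64.5101 ⇒ V=65.4776 exercise | (k=7,j=2): S=77.5216, K−S=43.4684, hold=42.5009 ⇒ V=43.4684 exercise | (k=7,j=3): S=108.2570, K−S=12.7330, hold=15.0864 ⇒ V=15.0864 continue | (k=7,j=4): S=151.1781, K−S=0.0000, hold=0.0000 ⇒ V=0.0000 continue | (k=7,j=5): S=211.1164, K−S=0.0000, hold=0.0000 ⇒ V=0.0000 continue | (k=7,j=6): S=294.8188, K−S=0.0000, hold=0.0000 ⇒ V=0.0000 continue | (k=7,j=7): S=411.7070, K−S=0.0000, hold=0.0000 ⇒ V=0.0000 continue  boundary S*=77.5216
step 6: (k=6,j=0): S=46.9757, K−S=74.0143, hold=73.0468 ⇒ V=74.0143 exercise | (k=6,j=1): S=65.6004, K−S=55.3896, hold=54.4221 ⇒ V=55.3896 exercise | (k=6,j=2): S=91.6092, K−S=29.3808, hold=29.5394 ⇒ V=29.5394 continue | (k=6,j=3): S=127.9300, K−S=0.0000, hold=7.7466 ⇒ V=7.7466 continue | (k=6,j=4): S=178.6510, K−S=0.0000, hold=0.0000 ⇒ V=0.0000 continue | (k=6,j=5): S=249.4817, K−S=0.0000, hold=0.0000 ⇒ V=0.0000 continue | (k=6,j=6): S=348.3949, K−S=0.0000, hold=0.0000 ⇒ V=0.0000 continue  boundary S*=65.6004
step 5: (k=5,j=0): S=55.5124, K−S=65.4776, hold=64.5101 ⇒ V=65.4776 exercise | (k=5,j=1): S=77.5216, K−S=43.4684, hold=42.5768 ⇒ V=43.4684 exercise | (k=5,j=2): S=108.2570, K−S=12.7330, hold=18.8748 ⇒ V=18.8748 continue | (k=5,j=3): S=151.1781, K−S=0.0000, hold=3.9777 ⇒ V=3.9777 continue | (k=5,j=4): S=211.1164, K−S=0.0000, hold=0.0000 ⇒ V=0.0000 continue | (k=5,j=5): S=294.8188, K−S=0.0000, hold=0.0000 ⇒ V=0.0000 continue  boundary S*=77.5216
step 4: (k=4,j=0): S=65.6004, K−S=55.3896, hold=54.4221 ⇒ V=55.3896 exercise | (k=4,j=1): S=91.6092, K−S=29.3808, hold=31.3522 ⇒ V=31.3522 continue | (k=4,j=2): S=127.9300, K−S=0.0000, hold=11.5953 ⇒ V=11.5953 continue | (k=4,j=3): S=178.6510, K−S=0.0000, hold=2.0425 ⇒ V=2.0425 continue | (k=4,j=4): S=249.4817, K−S=0.0000, hold=0.0000 ⇒ V=0.0000 continue  boundary S*=65.6004
step 3: (k=3,j=0): S=77.5216, K−S=43.4684, hold=43.4442 ⇒ V=43.4684 exercise | (k=3,j=1): S=108.2570, K−S=12.7330, hold=21.6473 ⇒ V=21.6473 continue | (k=3,j=2): S=151.1781, K−S=0.0000, hold=6.9313 ⇒ V=6.9313 continue | (k=3,j=3): S=211.1164, K−S=0.0000, hold=1.0488 ⇒ V=1.0488 continue  boundary S*=77.5216
step 2: (k=2,j=0): S=91.6092, K−S=29.3808, hold=32.6789 ⇒ V=32.6789 continue | (k=2,j=1): S=127.9300, K−S=0.0000, hold=14.4323 ⇒ V=14.4323 continue | (k=2,j=2): S=178.6510, K−S=0.0000, hold=4.0610 ⇒ V=4.0610 continue  boundary S*=-
step 1: (k=1,j=0): S=108.2570, K−S=12.7330, hold=23.6862 ⇒ V=23.6862 continue | (k=1,j=1): S=151.1781, K−S=0.0000, hold=9.3540 ⇒ V=9.3540 continue  boundary S*=-
step 0: (k=0,j=0): S=127.9300, K−S=0.0000, hold=16.6385 ⇒ V=16.6385 continue  boundary S*=-

price = 16.6385
boundary = - - - 77.5216 65.6004 77.5216 65.6004 77.5216
tree:
16.6385
23.6862 9.3540
32.6789 14.4323 4.0610
43.4684 21.6473 6.9313 1.0488
55.3896 31.3522 11.5953 2.0425 0.0000
65.4776 43.4684 18.8748 3.9777 0.0000 0.0000
74.0143 55.3896 29.5394 7.7466 0.0000 0.0000 0.0000
81.2382 65.4776 43.4684 15.0864 0.0000 0.0000 0.0000 0.0000
87.3512 74.0143 55.3896 29.3808 0.0000 0.0000 0.0000 0.0000 0.0000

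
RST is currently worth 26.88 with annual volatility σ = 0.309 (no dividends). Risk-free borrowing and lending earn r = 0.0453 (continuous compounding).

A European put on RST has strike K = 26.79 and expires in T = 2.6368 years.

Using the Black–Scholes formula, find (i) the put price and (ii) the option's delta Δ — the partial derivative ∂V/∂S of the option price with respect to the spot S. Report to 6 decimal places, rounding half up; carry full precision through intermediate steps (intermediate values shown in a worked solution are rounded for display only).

σ√T = 0.309·√2.6368 = 0.501761
d₁ = (ln(S/K) + (r+σ²/2)T) / (σ√T) = (ln(26.88/26.79) + (0.0453+0.309²/2)·2.6368) / 0.501761 = (0.003354 + 0.245329) / 0.501761 = 0.495620
d₂ = d₁ − σ√T = 0.495620 − 0.501761 = -0.006141
e^{−rT} = 0.887411
N(−d₁) = 0.310081,  N(−d₂) = 0.502450
Put price V = K·e^{−rT}·N(−d₂) − S·N(−d₁) = 11.945113 − 8.334982 = 3.610131
Δ = −N(−d₁) = -0.310081

price = 3.610131
Δ = -0.310081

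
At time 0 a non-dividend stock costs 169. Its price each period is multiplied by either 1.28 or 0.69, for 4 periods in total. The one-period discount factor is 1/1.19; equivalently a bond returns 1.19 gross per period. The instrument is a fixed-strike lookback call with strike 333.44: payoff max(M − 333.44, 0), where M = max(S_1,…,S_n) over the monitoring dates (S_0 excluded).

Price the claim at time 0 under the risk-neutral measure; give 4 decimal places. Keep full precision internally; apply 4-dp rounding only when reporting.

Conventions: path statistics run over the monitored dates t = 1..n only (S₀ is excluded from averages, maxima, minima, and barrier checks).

price = 31.8917

With p* = (R−d)/(u−d) = 0.8475, sum probability × payoff across the paths and divide by R^4.
Enumerate all 2^4 = 16 price paths (U = up ×1.28, D = down ×0.69); each path with k up-moves has probability p*^k·(1−p*)^(4−k).
DDDD: M=116.6100, payoff=0.0000, prob=0.000541
UDDD: M=216.3200, payoff=0.0000, prob=0.003008
DUDD: M=149.2608, payoff=0.0000, prob=0.003008
UUDD: M=276.8896, payoff=0.0000, prob=0.016712
DDUD: M=116.6100, payoff=0.0000, prob=0.003008
UDUD: M=216.3200, payoff=0.0000, prob=0.016712
DUUD: M=191.0538, payoff=0.0000, prob=0.016712
UUUD: M=354.4187, payoff=20.9787, prob=0.092842
DDDU: M=116.6100, payoff=0.0000, prob=0.003008
UDDU: M=216.3200, payoff=0.0000, prob=0.016712
DUDU: M=149.2608, payoff=0.0000, prob=0.016712
UUDU: M=276.8896, payoff=0.0000, prob=0.092842
DDUU: M=131.8271, payoff=0.0000, prob=0.016712
UDUU: M=244.5489, payoff=0.0000, prob=0.092842
DUUU: M=244.5489, payoff=0.0000, prob=0.092842
UUUU: M=453.6559, payoff=120.2159, prob=0.515789
Price = Σ prob·payoff / R^4 = 63.953738 / 2.005339 = 31.8917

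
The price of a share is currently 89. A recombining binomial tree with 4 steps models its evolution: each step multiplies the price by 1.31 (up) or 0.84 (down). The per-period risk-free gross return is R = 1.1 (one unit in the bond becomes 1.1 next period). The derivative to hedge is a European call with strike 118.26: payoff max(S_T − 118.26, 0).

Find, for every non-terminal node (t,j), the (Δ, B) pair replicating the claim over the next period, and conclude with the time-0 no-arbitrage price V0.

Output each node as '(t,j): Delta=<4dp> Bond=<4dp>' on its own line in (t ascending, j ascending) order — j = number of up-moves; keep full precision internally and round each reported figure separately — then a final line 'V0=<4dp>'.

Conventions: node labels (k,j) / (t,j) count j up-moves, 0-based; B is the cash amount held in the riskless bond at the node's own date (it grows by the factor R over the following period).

Arbitrage-free pricing uses the up-move probability p* = (R−d)/(u−d) = 0.5532, discounting each step at R = 1.1.
Expiry values: V(4,0)=0.0000, V(4,1)=0.0000, V(4,2)=0.0000, V(4,3)=49.8073, V(4,4)=143.8449
  t=3,j=0: stock 52.7507 → up 69.1034 (V=0.0000), down 44.3106 (V=0.0000). Price 0.0000; hedge Δ=0.0000, bond B=0.0000.
  t=3,j=1: stock 82.2659 → up 107.7683 (V=0.0000), down 69.1034 (V=0.0000). Price 0.0000; hedge Δ=0.0000, bond B=0.0000.
  t=3,j=2: stock 128.2956 → up 168.0673 (V=49.8073), down 107.7683 (V=0.0000). Price 25.0482; hedge Δ=0.8260, bond B=-80.9248.
  t=3,j=3: stock 200.0801 → up 262.1049 (V=143.8449), down 168.0673 (V=49.8073). Price 92.5710; hedge Δ=1.0000, bond B=-107.5091.
  t=2,j=0: stock 62.7984 → up 82.2659 (V=0.0000), down 52.7507 (V=0.0000). Price 0.0000; hedge Δ=0.0000, bond B=0.0000.
  t=2,j=1: stock 97.9356 → up 128.2956 (V=25.0482), down 82.2659 (V=0.0000). Price 12.5967; hedge Δ=0.5442, bond B=-40.6972.
  t=2,j=2: stock 152.7329 → up 200.0801 (V=92.5710), down 128.2956 (V=25.0482). Price 56.7284; hedge Δ=0.9406, bond B=-86.9373.
  t=1,j=0: stock 74.7600 → up 97.9356 (V=12.5967), down 62.7984 (V=0.0000). Price 6.3349; hedge Δ=0.3585, bond B=-20.4667.
  t=1,j=1: stock 116.5900 → up 152.7329 (V=56.7284), down 97.9356 (V=12.5967). Price 33.6454; hedge Δ=0.8054, bond B=-60.2516.
  t=0,j=0: stock 89.0000 → up 116.5900 (V=33.6454), down 74.7600 (V=6.3349). Price 19.4935; hedge Δ=0.6529, bond B=-38.6140.
As a check, the time-0 holding Δ(0,0)·S0 + B(0,0) comes to 19.4935 — exactly V0.

(0,0): Delta=0.6529 Bond=-38.6140
(1,0): Delta=0.3585 Bond=-20.4667
(1,1): Delta=0.8054 Bond=-60.2516
(2,0): Delta=0.0000 Bond=0.0000
(2,1): Delta=0.5442 Bond=-40.6972
(2,2): Delta=0.9406 Bond=-86.9373
(3,0): Delta=0.0000 Bond=0.0000
(3,1): Delta=0.0000 Bond=0.0000
(3,2): Delta=0.8260 Bond=-80.9248
(3,3): Delta=1.0000 Bond=-107.5091
V0=19.4935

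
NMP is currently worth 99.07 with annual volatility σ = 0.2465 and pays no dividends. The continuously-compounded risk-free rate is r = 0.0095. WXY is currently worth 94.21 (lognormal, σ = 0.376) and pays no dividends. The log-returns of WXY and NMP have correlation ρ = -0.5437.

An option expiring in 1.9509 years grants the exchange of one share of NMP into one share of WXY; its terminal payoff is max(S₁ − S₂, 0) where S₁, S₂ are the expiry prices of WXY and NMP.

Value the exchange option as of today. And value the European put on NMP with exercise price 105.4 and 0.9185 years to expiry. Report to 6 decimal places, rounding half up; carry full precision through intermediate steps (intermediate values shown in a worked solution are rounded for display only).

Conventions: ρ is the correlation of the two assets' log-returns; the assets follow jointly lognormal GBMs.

σ_eff = √(σ₁² + σ₂² − 2ρσ₁σ₂) = √(0.376² + 0.2465² − 2·-0.5437·0.376·0.2465) = 0.550384
d₁ = (ln(S₁/S₂) + (q₂ − q₁ + σ_eff²/2)T) / (σ_eff√T) = (ln(94.21/99.07) + (0.0 − 0.0 + 0.151461)·1.9509) / 0.768747 = 0.318942
d₂ = d₁ − σ_eff√T = 0.318942 − 0.768747 = -0.449805
N(d₁) = 0.625115,  N(d₂) = 0.326425
V = S₁·e^{−q₁T}·N(d₁) − S₂·e^{−q₂T}·N(d₂) = 58.892060 − 32.338972 = 26.553089
[vanilla: NMP put K=105.4]
σ√T = 0.2465·√0.9185 = 0.236242
d₁ = (ln(S/K) + (r+σ²/2)T) / (σ√T) = (ln(99.07/105.4) + (0.0095+0.2465²/2)·0.9185) / 0.236242 = (-0.061936 + 0.036631) / 0.236242 = -0.107116
d₂ = d₁ − σ√T = -0.107116 − 0.236242 = -0.343357
e^{−rT} = 0.991312
N(−d₁) = 0.542651,  N(−d₂) = 0.634335
price = K·e^{−rT}·N(−d₂) − S·N(−d₁) = 66.278066 − 53.760468 = 12.517598

exchange price = 26.553089
price(NMP put K=105.4) = 12.517598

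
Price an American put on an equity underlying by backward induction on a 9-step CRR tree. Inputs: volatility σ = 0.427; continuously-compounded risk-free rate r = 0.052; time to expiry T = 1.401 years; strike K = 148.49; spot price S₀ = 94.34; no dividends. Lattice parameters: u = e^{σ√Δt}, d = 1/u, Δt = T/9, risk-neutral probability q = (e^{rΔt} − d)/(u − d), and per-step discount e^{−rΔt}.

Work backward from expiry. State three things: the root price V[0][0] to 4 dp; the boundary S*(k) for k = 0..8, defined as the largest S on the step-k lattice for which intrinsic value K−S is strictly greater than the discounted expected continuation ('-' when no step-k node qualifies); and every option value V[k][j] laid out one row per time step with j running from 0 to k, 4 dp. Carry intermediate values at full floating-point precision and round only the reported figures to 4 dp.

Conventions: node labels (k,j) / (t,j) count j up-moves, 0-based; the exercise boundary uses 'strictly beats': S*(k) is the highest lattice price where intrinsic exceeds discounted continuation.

Δt=0.15567  u=1.18349  d=0.84496  q=0.48199  discount=0.99194
step 9 (expiry): payoffs max(K−S,0) = 127.7790 119.4810 107.8583 91.5788 68.7769 36.8392 0.0000 0.0000 0.0000 0.0000
step 8: (k=8,j=0): S=24.5113, K−S=123.9787, hold=122.7815 ⇒ V=123.9787 exercise | (k=8,j=1): S=34.3320, K−S=114.1580, hold=112.9609 ⇒ V=114.1580 exercise | (k=8,j=2): S=48.0874, K−S=100.4026, hold=99.2055 ⇒ V=100.4026 exercise | (k=8,j=3): S=67.3540, K−S=81.1360, hold=79.9388 ⇒ V=81.1360 exercise | (k=8,j=4): S=94.3400, K−S=54.1500, hold=52.9529 ⇒ V=54.1500 exercise | (k=8,j=5): S=132.1381, K−S=16.3519, hold=18.9292 ⇒ V=18.9292 continue | (k=8,j=6): S=185.0804, K−S=0.0000, hold=0.0000 ⇒ V=0.0000 continue | (k=8,j=7): S=259.2344, K−S=0.0000, hold=0.0000 ⇒ V=0.0000 continue | (k=8,j=8): S=363.0988, K−S=0.0000, hold=0.0000 ⇒ V=0.0000 continue  boundary S*=94.3400
step 7: (k=7,j=0): S=29.0090, K−S=119.4810, hold=118.2839 ⇒ V=119.4810 exercise | (k=7,j=1): S=40.6317, K−S=107.8583, hold=106.6611 ⇒ V=107.8583 exercise | (k=7,j=2): S=56.9112, K−S=91.5788, hold=90.3817 ⇒ V=91.5788 exercise | (k=7,j=3): S=79.7131, K−S=68.7769, hold=67.5798 ⇒ V=68.7769 exercise | (k=7,j=4): S=111.6508, K−S=36.8392, hold=36.8743 ⇒ V=36.8743 continue | (k=7,j=5): S=156.3847, K−S=0.0000, hold=9.7265 ⇒ V=9.7265 continue | (k=7,j=6): S=219.0415, K−S=0.0000, hold=0.0000 ⇒ V=0.0000 continue | (k=7,j=7): S=306.8023, K−S=0.0000, hold=0.0000 ⇒ V=0.0000 continue  boundary S*=79.7131
step 6: (k=6,j=0): S=34.3320, K−S=114.1580, hold=112.9609 ⇒ V=114.1580 exercise | (k=6,j=1): S=48.0874, K−S=100.4026, hold=99.2055 ⇒ V=100.4026 exercise | (k=6,j=2): S=67.3540, K−S=81.1360, hold=79.9388 ⇒ V=81.1360 exercise | (k=6,j=3): S=94.3400, K−S=54.1500, hold=52.9697 ⇒ V=54.1500 exercise | (k=6,j=4): S=132.1381, K−S=16.3519, hold=23.5976 ⇒ V=23.5976 continue | (k=6,j=5): S=185.0804, K−S=0.0000, hold=4.9978 ⇒ V=4.9978 continue | (k=6,j=6): S=259.2344, K−S=0.0000, hold=0.0000 ⇒ V=0.0000 continue  boundary S*=94.3400
step 5: (k=5,j=0): S=40.6317, K−S=107.8583, hold=106.6611 ⇒ V=107.8583 exercise | (k=5,j=1): S=56.9112, K−S=91.5788, hold=90.3817 ⇒ V=91.5788 exercise | (k=5,j=2): S=79.7131, K−S=68.7769, hold=67.5798 ⇒ V=68.7769 exercise | (k=5,j=3): S=111.6508, K−S=36.8392, hold=39.1062 ⇒ V=39.1062 continue | (k=5,j=4): S=156.3847, K−S=0.0000, hold=14.5147 ⇒ V=14.5147 continue | (k=5,j=5): S=219.0415, K−S=0.0000, hold=2.5680 ⇒ V=2.5680 continue  boundary S*=79.7131
step 4: (k=4,j=0): S=48.0874, K−S=100.4026, hold=99.2055 ⇒ V=100.4026 exercise | (k=4,j=1): S=67.3540, K−S=81.1360, hold=79.9388 ⇒ V=81.1360 exercise | (k=4,j=2): S=94.3400, K−S=54.1500, hold=54.0368 ⇒ V=54.1500 exercise | (k=4,j=3): S=132.1381, K−S=16.3519, hold=27.0337 ⇒ V=27.0337 continue | (k=4,j=4): S=185.0804, K−S=0.0000, hold=8.6860 ⇒ V=8.6860 continue  boundary S*=94.3400
step 3: (k=3,j=0): S=56.9112, K−S=91.5788, hold=90.3817 ⇒ V=91.5788 exercise | (k=3,j=1): S=79.7131, K−S=68.7769, hold=67.5798 ⇒ V=68.7769 exercise | (k=3,j=2): S=111.6508, K−S=36.8392, hold=40.7490 ⇒ V=40.7490 continue | (k=3,j=3): S=156.3847, K−S=0.0000, hold=18.0436 ⇒ V=18.0436 continue  boundary S*=79.7131
step 2: (k=2,j=0): S=67.3540, K−S=81.1360, hold=79.9388 ⇒ V=81.1360 exercise | (k=2,j=1): S=94.3400, K−S=54.1500, hold=54.8222 ⇒ V=54.8222 continue | (k=2,j=2): S=132.1381, K−S=16.3519, hold=29.5650 ⇒ V=29.5650 continue  boundary S*=67.3540
step 1: (k=1,j=0): S=79.7131, K−S=68.7769, hold=67.9011 ⇒ V=68.7769 exercise | (k=1,j=1): S=111.6508, K−S=36.8392, hold=42.3047 ⇒ V=42.3047 continue  boundary S*=79.7131
step 0: (k=0,j=0): S=94.3400, K−S=54.1500, hold=55.5659 ⇒ V=55.5659 continue  boundary S*=-

price = 55.5659
boundary = - 79.7131 67.3540 79.7131 94.3400 79.7131 94.3400 79.7131 94.3400
tree:
55.5659
68.7769 42.3047
81.1360 54.8222 29.5650
91.5788 68.7769 40.7490 18.0436
100.4026 81.1360 54.1500 27.0337 8.6860
107.8583 91.5788 68.7769 39.1062 14.5147 2.5680
114.1580 100.4026 81.1360 54.1500 23.5976 4.9978 0.0000
119.4810 107.8583 91.5788 68.7769 36.8743 9.7265 0.0000 0.0000
123.9787 114.1580 100.4026 81.1360 54.1500 18.9292 0.0000 0.0000 0.0000
127.7790 119.4810 107.8583 91.5788 68.7769 36.8392 0.0000 0.0000 0.0000 0.0000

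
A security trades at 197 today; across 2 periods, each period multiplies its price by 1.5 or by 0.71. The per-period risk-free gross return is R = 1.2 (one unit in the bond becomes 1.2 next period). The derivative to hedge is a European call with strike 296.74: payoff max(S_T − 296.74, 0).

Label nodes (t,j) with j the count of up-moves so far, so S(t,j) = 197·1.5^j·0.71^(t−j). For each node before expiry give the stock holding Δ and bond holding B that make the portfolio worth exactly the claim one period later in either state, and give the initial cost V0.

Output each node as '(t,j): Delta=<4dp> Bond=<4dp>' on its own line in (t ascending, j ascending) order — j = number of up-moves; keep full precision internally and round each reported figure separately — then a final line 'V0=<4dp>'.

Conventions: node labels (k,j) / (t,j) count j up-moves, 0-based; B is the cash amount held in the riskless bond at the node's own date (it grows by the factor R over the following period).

Under the risk-neutral measure, an up-move has probability p* = (R−d)/(u−d) = 0.6203 and values discount at R = 1.2.
Terminal payoffs: V(2,0)=0.0000, V(2,1)=0.0000, V(2,2)=146.5100
(1,0): S=139.8700. Δ = (V_up−V_dn)/(S_up−S_dn) = (0.0000−0.0000)/(209.8050−99.3077) = 0.0000. V = [p*·0.0000 + (1−p*)·0.0000]/1.2 = 0.0000. B = V − Δ·S = 0.0000.
(1,1): S=295.5000. Δ = (V_up−V_dn)/(S_up−S_dn) = (146.5100−0.0000)/(443.2500−209.8050) = 0.6276. V = [p*·146.5100 + (1−p*)·0.0000]/1.2 = 75.7277. B = V − Δ·S = -109.7280.
(0,0): S=197.0000. Δ = (V_up−V_dn)/(S_up−S_dn) = (75.7277−0.0000)/(295.5000−139.8700) = 0.4866. V = [p*·75.7277 + (1−p*)·0.0000]/1.2 = 39.1420. B = V − Δ·S = -56.7159.
Sanity check at the root: Δ(0,0)·S0 + B(0,0) reproduces V0 = 39.1420.

(0,0): Delta=0.4866 Bond=-56.7159
(1,0): Delta=0.0000 Bond=0.0000
(1,1): Delta=0.6276 Bond=-109.7280
V0=39.1420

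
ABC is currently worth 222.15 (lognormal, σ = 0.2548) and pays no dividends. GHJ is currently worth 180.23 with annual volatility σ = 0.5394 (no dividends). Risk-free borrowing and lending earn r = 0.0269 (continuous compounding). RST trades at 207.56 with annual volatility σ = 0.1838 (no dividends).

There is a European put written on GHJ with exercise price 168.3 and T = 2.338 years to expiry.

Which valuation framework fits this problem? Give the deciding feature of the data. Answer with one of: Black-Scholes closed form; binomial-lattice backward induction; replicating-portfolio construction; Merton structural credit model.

Key observation: the strike-168.3 put on GHJ is European-exercise on a continuously-modelled lognormal underlying, so its value is a single closed-form evaluation.

framework: Black-Scholes closed form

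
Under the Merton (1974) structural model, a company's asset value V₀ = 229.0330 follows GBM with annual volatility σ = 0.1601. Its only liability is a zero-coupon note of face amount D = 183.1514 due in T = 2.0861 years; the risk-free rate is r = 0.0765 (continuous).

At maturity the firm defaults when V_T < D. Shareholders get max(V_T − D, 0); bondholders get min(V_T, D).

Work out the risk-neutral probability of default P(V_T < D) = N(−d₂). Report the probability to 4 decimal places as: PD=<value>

With assets at 229.0330 and a single debt payment of 183.1514 at 2.0861 years:
d₁ = [ln(V₀/D) + (r + σ²/2)T] / (σ√T)
   = [ln(229.0330/183.1514) + (0.0765 + 0.5·0.1601²)·2.0861] / (0.1601·√2.0861)
   = [0.223553 + 0.186322] / 0.231238 = 1.772526
d₂ = d₁ − σ√T = 1.772526 − 0.231238 = 1.541288
risk-neutral PD = N(−d₂) = N(-1.541288) = 0.061623

PD=0.0616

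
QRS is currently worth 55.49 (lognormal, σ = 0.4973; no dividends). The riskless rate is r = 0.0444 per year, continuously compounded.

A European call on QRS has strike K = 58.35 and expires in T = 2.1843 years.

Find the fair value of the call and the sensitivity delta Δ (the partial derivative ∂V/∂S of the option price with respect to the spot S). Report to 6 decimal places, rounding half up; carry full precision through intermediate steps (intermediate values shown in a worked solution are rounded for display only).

σ√T = 0.4973·√2.1843 = 0.734978
d₁ = (ln(S/K) + (r+σ²/2)T) / (σ√T) = (ln(55.49/58.35) + (0.0444+0.4973²/2)·2.1843) / 0.734978 = (-0.050257 + 0.367080) / 0.734978 = 0.431064
d₂ = d₁ − σ√T = 0.431064 − 0.734978 = -0.303914
e^{−rT} = 0.907572
N(d₁) = 0.666789,  N(d₂) = 0.380597
Call price V = S·N(d₁) − K·e^{−rT}·N(d₂) = 37.000134 − 20.155182 = 16.844952
Δ = N(d₁) = 0.666789

price = 16.844952
Δ = 0.666789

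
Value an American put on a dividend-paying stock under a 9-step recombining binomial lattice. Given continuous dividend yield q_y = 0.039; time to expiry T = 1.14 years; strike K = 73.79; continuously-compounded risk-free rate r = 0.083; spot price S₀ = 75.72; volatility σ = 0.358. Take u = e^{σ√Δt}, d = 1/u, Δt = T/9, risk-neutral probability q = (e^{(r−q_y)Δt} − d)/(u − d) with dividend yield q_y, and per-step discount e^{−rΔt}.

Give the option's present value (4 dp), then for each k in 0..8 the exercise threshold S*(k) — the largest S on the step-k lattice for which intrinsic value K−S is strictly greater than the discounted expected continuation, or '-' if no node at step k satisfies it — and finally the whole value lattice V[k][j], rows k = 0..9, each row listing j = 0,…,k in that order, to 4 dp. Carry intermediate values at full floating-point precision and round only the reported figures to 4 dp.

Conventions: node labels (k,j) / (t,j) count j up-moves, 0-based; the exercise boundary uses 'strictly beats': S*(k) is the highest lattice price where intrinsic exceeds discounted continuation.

params: Δt=0.12667 u=1.13589 d=0.88037 q=0.49006 e^(-rΔt)=0.98954
t_9 payoffs: 49.7355 42.7539 33.7461 22.1238 7.1284 0.0000 0.0000 0.0000 0.0000 0.0000
t_8: node(8,0) S=27.3232 payoff=46.4668 vs cont=45.8297 → 46.4668 [stop]  node(8,1) S=35.2535 payoff=38.5365 vs cont=37.9386 → 38.5365 [stop]  node(8,2) S=45.4853 payoff=28.3047 vs cont=27.7571 → 28.3047 [stop]  node(8,3) S=58.6869 payoff=15.1031 vs cont=14.6206 → 15.1031 [stop]  node(8,4) S=75.7200 payoff=0.0000 vs cont=3.5970 → 3.5970 [wait]  node(8,5) S=97.6968 payoff=0.0000 vs cont=0.0000 → 0.0000 [wait]  node(8,6) S=126.0520 payoff=0.0000 vs cont=0.0000 → 0.0000 [wait]  node(8,7) S=162.6371 payoff=0.0000 vs cont=0.0000 → 0.0000 [wait]  node(8,8) S=209.8404 payoff=0.0000 vs cont=0.0000 → 0.0000 [wait]  ⇒ S*(8)=58.6869
t_7: node(7,0) S=31.0361 payoff=42.7539 vs cont=42.1351 → 42.7539 [stop]  node(7,1) S=40.0439 payoff=33.7461 vs cont=33.1717 → 33.7461 [stop]  node(7,2) S=51.6662 payoff=22.1238 vs cont=21.6067 → 22.1238 [stop]  node(7,3) S=66.6616 payoff=7.1284 vs cont=9.3654 → 9.3654 [wait]  node(7,4) S=86.0093 payoff=0.0000 vs cont=1.8151 → 1.8151 [wait]  node(7,5) S=110.9724 payoff=0.0000 vs cont=0.0000 → 0.0000 [wait]  node(7,6) S=143.1808 payoff=0.0000 vs cont=0.0000 → 0.0000 [wait]  node(7,7) S=184.7372 payoff=0.0000 vs cont=0.0000 → 0.0000 [wait]  ⇒ S*(7)=51.6662
t_6: node(6,0) S=35.2535 payoff=38.5365 vs cont=37.9386 → 38.5365 [stop]  node(6,1) S=45.4853 payoff=28.3047 vs cont=27.7571 → 28.3047 [stop]  node(6,2) S=58.6869 payoff=15.1031 vs cont=15.7054 → 15.7054 [wait]  node(6,3) S=75.7200 payoff=0.0000 vs cont=5.6060 → 5.6060 [wait]  node(6,4) S=97.6968 payoff=0.0000 vs cont=0.9159 → 0.9159 [wait]  node(6,5) S=126.0520 payoff=0.0000 vs cont=0.0000 → 0.0000 [wait]  node(6,6) S=162.6371 payoff=0.0000 vs cont=0.0000 → 0.0000 [wait]  ⇒ S*(6)=45.4853
t_5: node(5,0) S=40.0439 payoff=33.7461 vs cont=33.1717 → 33.7461 [stop]  node(5,1) S=51.6662 payoff=22.1238 vs cont=21.8988 → 22.1238 [stop]  node(5,2) S=66.6616 payoff=7.1284 vs cont=10.6436 → 10.6436 [wait]  node(5,3) S=86.0093 payoff=0.0000 vs cont=3.2730 → 3.2730 [wait]  node(5,4) S=110.9724 payoff=0.0000 vs cont=0.4622 → 0.4622 [wait]  node(5,5) S=143.1808 payoff=0.0000 vs cont=0.0000 → 0.0000 [wait]  ⇒ S*(5)=51.6662
t_4: node(4,0) S=45.4853 payoff=28.3047 vs cont=27.7571 → 28.3047 [stop]  node(4,1) S=58.6869 payoff=15.1031 vs cont=16.3253 → 16.3253 [wait]  node(4,2) S=75.7200 payoff=0.0000 vs cont=6.9580 → 6.9580 [wait]  node(4,3) S=97.6968 payoff=0.0000 vs cont=1.8757 → 1.8757 [wait]  node(4,4) S=126.0520 payoff=0.0000 vs cont=0.2332 → 0.2332 [wait]  ⇒ S*(4)=45.4853
t_3: node(3,0) S=51.6662 payoff=22.1238 vs cont=22.1994 → 22.1994 [wait]  node(3,1) S=66.6616 payoff=7.1284 vs cont=11.6120 → 11.6120 [wait]  node(3,2) S=86.0093 payoff=0.0000 vs cont=4.4206 → 4.4206 [wait]  node(3,3) S=110.9724 payoff=0.0000 vs cont=1.0596 → 1.0596 [wait]  ⇒ S*(3)=-
t_2: node(2,0) S=58.6869 payoff=15.1031 vs cont=16.8330 → 16.8330 [wait]  node(2,1) S=75.7200 payoff=0.0000 vs cont=8.0032 → 8.0032 [wait]  node(2,2) S=97.6968 payoff=0.0000 vs cont=2.7445 → 2.7445 [wait]  ⇒ S*(2)=-
t_1: node(1,0) S=66.6616 payoff=7.1284 vs cont=12.3750 → 12.3750 [wait]  node(1,1) S=86.0093 payoff=0.0000 vs cont=5.3693 → 5.3693 [wait]  ⇒ S*(1)=-
t_0: node(0,0) S=75.7200 payoff=0.0000 vs cont=8.8483 → 8.8483 [wait]  ⇒ S*(0)=-

price = 8.8483
boundary = - - - - 45.4853 51.6662 45.4853 51.6662 58.6869
tree:
8.8483
12.3750 5.3693
16.8330 8.0032 2.7445
22.1994 11.6120 4.4206 1.0596
28.3047 16.3253 6.9580 1.8757 0.2332
33.7461 22.1238 10.6436 3.2730 0.4622 0.0000
38.5365 28.3047 15.7054 5.6060 0.9159 0.0000 0.0000
42.7539 33.7461 22.1238 9.3654 1.8151 0.0000 0.0000 0.0000
46.4668 38.5365 28.3047 15.1031 3.5970 0.0000 0.0000 0.0000 0.0000
49.7355 42.7539 33.7461 22.1238 7.1284 0.0000 0.0000 0.0000 0.0000 0.0000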